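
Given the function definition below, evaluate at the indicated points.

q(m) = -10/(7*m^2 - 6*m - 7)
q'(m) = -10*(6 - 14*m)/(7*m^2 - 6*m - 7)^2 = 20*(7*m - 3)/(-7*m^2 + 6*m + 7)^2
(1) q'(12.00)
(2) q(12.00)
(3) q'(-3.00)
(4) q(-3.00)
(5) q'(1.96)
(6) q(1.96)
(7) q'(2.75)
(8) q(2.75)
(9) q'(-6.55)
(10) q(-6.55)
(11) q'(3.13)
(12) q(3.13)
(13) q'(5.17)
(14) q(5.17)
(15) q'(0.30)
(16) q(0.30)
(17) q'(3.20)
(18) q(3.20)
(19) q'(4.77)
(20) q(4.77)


(1) = 0.00
(2) = -0.01
(3) = -0.09
(4) = -0.14
(5) = 3.24
(6) = -1.23
(7) = 0.38
(8) = -0.34
(9) = -0.01
(10) = -0.03
(11) = 0.21
(12) = -0.23
(13) = 0.03
(14) = -0.07
(15) = -0.27
(16) = 1.22
(17) = 0.19
(18) = -0.22
(19) = 0.04
(20) = -0.08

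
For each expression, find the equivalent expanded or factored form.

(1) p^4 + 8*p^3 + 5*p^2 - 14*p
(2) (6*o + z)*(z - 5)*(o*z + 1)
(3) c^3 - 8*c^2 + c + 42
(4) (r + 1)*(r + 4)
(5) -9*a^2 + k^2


(1) = p*(p - 1)*(p + 2)*(p + 7)
(2) = 6*o^2*z^2 - 30*o^2*z + o*z^3 - 5*o*z^2 + 6*o*z - 30*o + z^2 - 5*z
(3) = (c - 7)*(c - 3)*(c + 2)
(4) = r^2 + 5*r + 4
(5) = (-3*a + k)*(3*a + k)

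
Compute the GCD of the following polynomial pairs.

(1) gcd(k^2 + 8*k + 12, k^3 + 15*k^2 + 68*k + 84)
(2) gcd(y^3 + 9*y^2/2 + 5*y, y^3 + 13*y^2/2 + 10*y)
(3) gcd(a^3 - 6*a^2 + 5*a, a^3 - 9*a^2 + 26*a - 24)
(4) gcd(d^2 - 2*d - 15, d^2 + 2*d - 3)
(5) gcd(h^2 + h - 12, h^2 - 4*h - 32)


(1) = gcd((k + 2)*(k + 6), (k + 2)*(k + 6)*(k + 7)) = k^2 + 8*k + 12
(2) = gcd(y*(y + 2)*(y + 5/2), y*(y + 5/2)*(y + 4)) = y^2 + 5*y/2
(3) = gcd(a*(a - 5)*(a - 1), (a - 4)*(a - 3)*(a - 2)) = 1
(4) = d + 3
(5) = gcd((h - 3)*(h + 4), (h - 8)*(h + 4)) = h + 4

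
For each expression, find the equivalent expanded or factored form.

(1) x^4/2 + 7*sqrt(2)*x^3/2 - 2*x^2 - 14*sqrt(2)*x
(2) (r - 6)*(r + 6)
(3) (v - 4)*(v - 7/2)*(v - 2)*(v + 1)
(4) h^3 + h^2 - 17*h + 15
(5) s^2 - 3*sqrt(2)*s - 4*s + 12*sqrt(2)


(1) = x*(x/2 + 1)*(x - 2)*(x + 7*sqrt(2))
(2) = r^2 - 36
(3) = v^4 - 17*v^3/2 + 39*v^2/2 + v - 28
(4) = (h - 3)*(h - 1)*(h + 5)
(5) = (s - 4)*(s - 3*sqrt(2))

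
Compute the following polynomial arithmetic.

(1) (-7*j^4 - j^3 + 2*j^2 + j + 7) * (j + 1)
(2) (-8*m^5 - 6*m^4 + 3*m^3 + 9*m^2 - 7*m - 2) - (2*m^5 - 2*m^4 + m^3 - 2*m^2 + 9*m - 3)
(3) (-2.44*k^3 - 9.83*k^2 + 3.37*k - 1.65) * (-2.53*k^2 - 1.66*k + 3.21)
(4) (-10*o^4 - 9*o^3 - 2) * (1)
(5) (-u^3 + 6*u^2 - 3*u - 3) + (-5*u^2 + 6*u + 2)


(1) = -7*j^5 - 8*j^4 + j^3 + 3*j^2 + 8*j + 7
(2) = -10*m^5 - 4*m^4 + 2*m^3 + 11*m^2 - 16*m + 1
(3) = 6.1732*k^5 + 28.9203*k^4 - 0.0407*k^3 - 32.974*k^2 + 13.5567*k - 5.2965
(4) = -10*o^4 - 9*o^3 - 2
(5) = -u^3 + u^2 + 3*u - 1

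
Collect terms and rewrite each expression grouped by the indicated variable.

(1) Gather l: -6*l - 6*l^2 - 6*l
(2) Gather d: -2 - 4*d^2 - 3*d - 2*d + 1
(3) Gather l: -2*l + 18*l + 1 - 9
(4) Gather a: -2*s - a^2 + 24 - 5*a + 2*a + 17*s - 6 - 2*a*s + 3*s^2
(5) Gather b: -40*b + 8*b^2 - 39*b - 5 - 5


(1) = -6*l^2 - 12*l
(2) = -4*d^2 - 5*d - 1
(3) = 16*l - 8
(4) = -a^2 + a*(-2*s - 3) + 3*s^2 + 15*s + 18
(5) = 8*b^2 - 79*b - 10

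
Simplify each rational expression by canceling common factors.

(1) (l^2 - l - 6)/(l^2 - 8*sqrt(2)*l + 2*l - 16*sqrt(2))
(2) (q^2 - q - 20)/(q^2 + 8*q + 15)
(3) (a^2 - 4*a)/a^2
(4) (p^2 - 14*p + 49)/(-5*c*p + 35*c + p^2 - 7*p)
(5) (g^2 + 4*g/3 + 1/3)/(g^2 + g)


(1) = (l - 3)/(l - 8*sqrt(2))
(2) = (q^2 - q - 20)/(q^2 + 8*q + 15)
(3) = (a - 4)/a
(4) = (p - 7)/(-5*c + p)
(5) = (3*g + 1)/(3*g)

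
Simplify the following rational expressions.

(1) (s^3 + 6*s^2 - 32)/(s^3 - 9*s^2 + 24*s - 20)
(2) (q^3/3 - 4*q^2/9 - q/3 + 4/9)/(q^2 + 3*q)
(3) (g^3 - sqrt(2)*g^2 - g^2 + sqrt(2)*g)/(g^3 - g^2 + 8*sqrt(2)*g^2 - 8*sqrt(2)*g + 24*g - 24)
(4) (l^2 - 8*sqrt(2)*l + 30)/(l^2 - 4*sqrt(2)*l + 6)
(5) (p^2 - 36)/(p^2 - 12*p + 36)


(1) = (s^2 + 8*s + 16)/(s^2 - 7*s + 10)
(2) = (3*q^3 - 4*q^2 - 3*q + 4)/(9*q^2 + 27*q)
(3) = (g^2 - sqrt(2)*g)/(g^2 + 8*sqrt(2)*g + 24)
(4) = (l - 5*sqrt(2))/(l - sqrt(2))
(5) = (p + 6)/(p - 6)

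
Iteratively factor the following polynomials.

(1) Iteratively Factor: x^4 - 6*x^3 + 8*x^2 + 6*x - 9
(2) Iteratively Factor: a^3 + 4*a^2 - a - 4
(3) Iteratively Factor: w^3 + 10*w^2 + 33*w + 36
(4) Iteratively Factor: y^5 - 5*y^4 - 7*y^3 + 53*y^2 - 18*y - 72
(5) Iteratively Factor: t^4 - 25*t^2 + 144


(1) = (x - 3)*(x^3 - 3*x^2 - x + 3) = (x - 3)*(x - 1)*(x^2 - 2*x - 3) = (x - 3)*(x - 1)*(x + 1)*(x - 3)
(2) = (a + 4)*(a^2 - 1) = (a + 1)*(a + 4)*(a - 1)
(3) = (w + 4)*(w^2 + 6*w + 9) = (w + 3)*(w + 4)*(w + 3)
(4) = (y - 4)*(y^4 - y^3 - 11*y^2 + 9*y + 18) = (y - 4)*(y + 1)*(y^3 - 2*y^2 - 9*y + 18) = (y - 4)*(y - 3)*(y + 1)*(y^2 + y - 6) = (y - 4)*(y - 3)*(y + 1)*(y + 3)*(y - 2)
(5) = (t - 4)*(t^3 + 4*t^2 - 9*t - 36) = (t - 4)*(t + 4)*(t^2 - 9) = (t - 4)*(t + 3)*(t + 4)*(t - 3)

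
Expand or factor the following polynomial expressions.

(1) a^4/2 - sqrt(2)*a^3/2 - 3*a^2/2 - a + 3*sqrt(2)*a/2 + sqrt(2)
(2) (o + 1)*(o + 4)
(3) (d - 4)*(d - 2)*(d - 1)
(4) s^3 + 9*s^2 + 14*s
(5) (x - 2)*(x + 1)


(1) = (a/2 + 1/2)*(a - 2)*(a + 1)*(a - sqrt(2))
(2) = o^2 + 5*o + 4
(3) = d^3 - 7*d^2 + 14*d - 8
(4) = s*(s + 2)*(s + 7)
(5) = x^2 - x - 2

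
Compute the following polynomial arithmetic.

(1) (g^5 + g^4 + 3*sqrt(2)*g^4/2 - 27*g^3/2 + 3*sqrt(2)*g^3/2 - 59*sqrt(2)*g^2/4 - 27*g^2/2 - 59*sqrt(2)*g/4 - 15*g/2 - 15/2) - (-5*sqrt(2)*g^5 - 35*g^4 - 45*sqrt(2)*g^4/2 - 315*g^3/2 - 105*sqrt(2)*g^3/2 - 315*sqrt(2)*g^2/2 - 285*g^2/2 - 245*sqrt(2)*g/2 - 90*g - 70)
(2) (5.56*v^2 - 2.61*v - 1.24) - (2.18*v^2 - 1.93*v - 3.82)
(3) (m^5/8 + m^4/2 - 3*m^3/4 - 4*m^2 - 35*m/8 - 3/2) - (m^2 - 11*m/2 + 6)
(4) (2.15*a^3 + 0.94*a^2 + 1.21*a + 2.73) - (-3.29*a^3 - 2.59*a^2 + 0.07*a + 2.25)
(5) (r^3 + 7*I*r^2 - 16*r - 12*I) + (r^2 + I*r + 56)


(1) = g^5 + 5*sqrt(2)*g^5 + 24*sqrt(2)*g^4 + 36*g^4 + 54*sqrt(2)*g^3 + 144*g^3 + 129*g^2 + 571*sqrt(2)*g^2/4 + 165*g/2 + 431*sqrt(2)*g/4 + 125/2
(2) = 3.38*v^2 - 0.68*v + 2.58
(3) = m^5/8 + m^4/2 - 3*m^3/4 - 5*m^2 + 9*m/8 - 15/2
(4) = 5.44*a^3 + 3.53*a^2 + 1.14*a + 0.48
(5) = r^3 + r^2 + 7*I*r^2 - 16*r + I*r + 56 - 12*I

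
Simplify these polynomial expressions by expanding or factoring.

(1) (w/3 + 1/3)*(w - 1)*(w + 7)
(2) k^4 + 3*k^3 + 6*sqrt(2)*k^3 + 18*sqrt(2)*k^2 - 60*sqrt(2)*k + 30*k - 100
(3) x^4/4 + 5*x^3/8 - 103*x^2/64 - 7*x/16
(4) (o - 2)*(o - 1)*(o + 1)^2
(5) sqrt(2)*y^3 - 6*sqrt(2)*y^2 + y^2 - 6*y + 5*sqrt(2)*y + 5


(1) = w^3/3 + 7*w^2/3 - w/3 - 7/3
(2) = (k - 2)*(k + 5)*(k + sqrt(2))*(k + 5*sqrt(2))
(3) = x*(x/4 + 1)*(x - 7/4)*(x + 1/4)
(4) = o^4 - o^3 - 3*o^2 + o + 2
(5) = (y - 5)*(y - 1)*(sqrt(2)*y + 1)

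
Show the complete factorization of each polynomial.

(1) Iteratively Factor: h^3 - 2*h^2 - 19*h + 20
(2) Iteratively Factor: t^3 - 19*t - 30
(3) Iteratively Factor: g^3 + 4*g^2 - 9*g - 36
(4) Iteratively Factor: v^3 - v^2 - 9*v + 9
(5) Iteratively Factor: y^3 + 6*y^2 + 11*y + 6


(1) = (h + 4)*(h^2 - 6*h + 5) = (h - 5)*(h + 4)*(h - 1)
(2) = (t + 3)*(t^2 - 3*t - 10) = (t + 2)*(t + 3)*(t - 5)
(3) = (g - 3)*(g^2 + 7*g + 12) = (g - 3)*(g + 3)*(g + 4)
(4) = (v + 3)*(v^2 - 4*v + 3) = (v - 1)*(v + 3)*(v - 3)
(5) = (y + 2)*(y^2 + 4*y + 3) = (y + 2)*(y + 3)*(y + 1)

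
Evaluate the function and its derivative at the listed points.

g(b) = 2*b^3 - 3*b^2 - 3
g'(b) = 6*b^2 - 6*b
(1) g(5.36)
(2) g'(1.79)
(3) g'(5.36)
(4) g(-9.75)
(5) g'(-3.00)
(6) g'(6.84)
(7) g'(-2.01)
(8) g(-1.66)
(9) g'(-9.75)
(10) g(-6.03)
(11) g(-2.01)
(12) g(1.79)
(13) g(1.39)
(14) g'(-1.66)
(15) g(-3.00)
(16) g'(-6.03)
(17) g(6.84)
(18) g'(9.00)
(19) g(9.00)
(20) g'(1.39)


(1) = 218.79
(2) = 8.48
(3) = 140.22
(4) = -2141.91
(5) = 72.00
(6) = 239.67
(7) = 36.30
(8) = -20.42
(9) = 628.88
(10) = -550.60
(11) = -31.36
(12) = -1.14
(13) = -3.43
(14) = 26.49
(15) = -84.00
(16) = 254.35
(17) = 496.67
(18) = 432.00
(19) = 1212.00
(20) = 3.25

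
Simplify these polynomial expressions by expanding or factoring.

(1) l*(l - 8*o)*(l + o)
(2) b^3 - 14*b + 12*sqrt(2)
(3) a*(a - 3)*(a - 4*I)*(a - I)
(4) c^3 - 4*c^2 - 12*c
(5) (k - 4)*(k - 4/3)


(1) = l^3 - 7*l^2*o - 8*l*o^2
(2) = (b - 2*sqrt(2))*(b - sqrt(2))*(b + 3*sqrt(2))
(3) = a^4 - 3*a^3 - 5*I*a^3 - 4*a^2 + 15*I*a^2 + 12*a
(4) = c*(c - 6)*(c + 2)
(5) = k^2 - 16*k/3 + 16/3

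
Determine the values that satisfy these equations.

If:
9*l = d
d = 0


Then:
d = 0
l = 0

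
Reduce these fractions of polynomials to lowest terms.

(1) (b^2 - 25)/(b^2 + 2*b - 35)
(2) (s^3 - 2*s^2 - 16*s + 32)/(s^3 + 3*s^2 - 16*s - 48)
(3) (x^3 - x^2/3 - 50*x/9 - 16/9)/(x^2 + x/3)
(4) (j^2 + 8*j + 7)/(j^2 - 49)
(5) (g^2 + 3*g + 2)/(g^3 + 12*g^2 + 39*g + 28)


(1) = (b + 5)/(b + 7)
(2) = (s - 2)/(s + 3)
(3) = (3*x^2 - 2*x - 16)/(3*x)
(4) = (j + 1)/(j - 7)
(5) = (g + 2)/(g^2 + 11*g + 28)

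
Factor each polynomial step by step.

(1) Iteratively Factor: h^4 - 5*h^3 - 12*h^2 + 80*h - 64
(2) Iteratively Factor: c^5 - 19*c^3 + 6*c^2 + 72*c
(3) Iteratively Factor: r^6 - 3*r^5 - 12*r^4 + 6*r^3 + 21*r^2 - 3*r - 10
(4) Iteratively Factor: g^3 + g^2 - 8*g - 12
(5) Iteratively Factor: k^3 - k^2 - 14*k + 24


(1) = (h - 1)*(h^3 - 4*h^2 - 16*h + 64) = (h - 4)*(h - 1)*(h^2 - 16) = (h - 4)*(h - 1)*(h + 4)*(h - 4)
(2) = (c + 4)*(c^4 - 4*c^3 - 3*c^2 + 18*c) = c*(c + 4)*(c^3 - 4*c^2 - 3*c + 18) = c*(c - 3)*(c + 4)*(c^2 - c - 6) = c*(c - 3)^2*(c + 4)*(c + 2)
(3) = (r - 1)*(r^5 - 2*r^4 - 14*r^3 - 8*r^2 + 13*r + 10) = (r - 1)*(r + 1)*(r^4 - 3*r^3 - 11*r^2 + 3*r + 10) = (r - 1)*(r + 1)*(r + 2)*(r^3 - 5*r^2 - r + 5) = (r - 5)*(r - 1)*(r + 1)*(r + 2)*(r^2 - 1) = (r - 5)*(r - 1)*(r + 1)^2*(r + 2)*(r - 1)
(4) = (g - 3)*(g^2 + 4*g + 4) = (g - 3)*(g + 2)*(g + 2)
(5) = (k - 3)*(k^2 + 2*k - 8) = (k - 3)*(k + 4)*(k - 2)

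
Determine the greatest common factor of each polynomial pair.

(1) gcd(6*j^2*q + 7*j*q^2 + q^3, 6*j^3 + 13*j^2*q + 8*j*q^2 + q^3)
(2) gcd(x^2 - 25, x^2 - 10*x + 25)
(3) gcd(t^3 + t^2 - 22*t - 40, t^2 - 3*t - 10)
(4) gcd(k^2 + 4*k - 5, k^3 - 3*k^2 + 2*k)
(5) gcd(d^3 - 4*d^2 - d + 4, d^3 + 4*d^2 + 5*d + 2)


(1) = gcd(q*(j + q)*(6*j + q), (j + q)^2*(6*j + q)) = 6*j^2 + 7*j*q + q^2
(2) = x - 5
(3) = t^2 - 3*t - 10
(4) = k - 1
(5) = d + 1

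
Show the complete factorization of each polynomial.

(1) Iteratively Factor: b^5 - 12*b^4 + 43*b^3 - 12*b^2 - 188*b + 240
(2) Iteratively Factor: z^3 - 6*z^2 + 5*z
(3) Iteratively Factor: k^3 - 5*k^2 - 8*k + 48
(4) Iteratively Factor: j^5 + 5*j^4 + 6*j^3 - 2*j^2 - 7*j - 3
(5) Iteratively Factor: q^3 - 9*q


(1) = (b + 2)*(b^4 - 14*b^3 + 71*b^2 - 154*b + 120) = (b - 2)*(b + 2)*(b^3 - 12*b^2 + 47*b - 60) = (b - 3)*(b - 2)*(b + 2)*(b^2 - 9*b + 20) = (b - 5)*(b - 3)*(b - 2)*(b + 2)*(b - 4)
(2) = (z - 5)*(z^2 - z) = (z - 5)*(z - 1)*(z)
(3) = (k - 4)*(k^2 - k - 12) = (k - 4)*(k + 3)*(k - 4)
(4) = (j - 1)*(j^4 + 6*j^3 + 12*j^2 + 10*j + 3) = (j - 1)*(j + 1)*(j^3 + 5*j^2 + 7*j + 3) = (j - 1)*(j + 1)*(j + 3)*(j^2 + 2*j + 1) = (j - 1)*(j + 1)^2*(j + 3)*(j + 1)
(5) = (q - 3)*(q^2 + 3*q) = (q - 3)*(q + 3)*(q)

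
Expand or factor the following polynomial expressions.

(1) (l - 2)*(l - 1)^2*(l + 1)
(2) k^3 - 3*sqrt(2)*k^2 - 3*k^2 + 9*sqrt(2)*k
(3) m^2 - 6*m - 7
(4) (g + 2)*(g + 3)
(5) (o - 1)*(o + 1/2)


(1) = l^4 - 3*l^3 + l^2 + 3*l - 2
(2) = k*(k - 3)*(k - 3*sqrt(2))
(3) = (m - 7)*(m + 1)
(4) = g^2 + 5*g + 6
(5) = o^2 - o/2 - 1/2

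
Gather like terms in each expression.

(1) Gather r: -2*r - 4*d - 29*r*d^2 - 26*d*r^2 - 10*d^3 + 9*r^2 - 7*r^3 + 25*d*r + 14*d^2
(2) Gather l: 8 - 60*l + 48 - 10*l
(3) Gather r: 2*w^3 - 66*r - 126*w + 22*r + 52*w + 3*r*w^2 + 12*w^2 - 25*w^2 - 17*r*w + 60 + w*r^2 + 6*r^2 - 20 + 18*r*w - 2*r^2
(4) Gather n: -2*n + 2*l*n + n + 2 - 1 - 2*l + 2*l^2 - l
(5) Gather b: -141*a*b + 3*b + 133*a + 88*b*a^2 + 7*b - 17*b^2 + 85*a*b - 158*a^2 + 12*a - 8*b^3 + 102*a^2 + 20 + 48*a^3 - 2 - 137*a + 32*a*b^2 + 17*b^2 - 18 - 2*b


(1) = -10*d^3 + 14*d^2 - 4*d - 7*r^3 + r^2*(9 - 26*d) + r*(-29*d^2 + 25*d - 2)
(2) = 56 - 70*l
(3) = r^2*(w + 4) + r*(3*w^2 + w - 44) + 2*w^3 - 13*w^2 - 74*w + 40
(4) = 2*l^2 - 3*l + n*(2*l - 1) + 1
(5) = 48*a^3 - 56*a^2 + 32*a*b^2 + 8*a - 8*b^3 + b*(88*a^2 - 56*a + 8)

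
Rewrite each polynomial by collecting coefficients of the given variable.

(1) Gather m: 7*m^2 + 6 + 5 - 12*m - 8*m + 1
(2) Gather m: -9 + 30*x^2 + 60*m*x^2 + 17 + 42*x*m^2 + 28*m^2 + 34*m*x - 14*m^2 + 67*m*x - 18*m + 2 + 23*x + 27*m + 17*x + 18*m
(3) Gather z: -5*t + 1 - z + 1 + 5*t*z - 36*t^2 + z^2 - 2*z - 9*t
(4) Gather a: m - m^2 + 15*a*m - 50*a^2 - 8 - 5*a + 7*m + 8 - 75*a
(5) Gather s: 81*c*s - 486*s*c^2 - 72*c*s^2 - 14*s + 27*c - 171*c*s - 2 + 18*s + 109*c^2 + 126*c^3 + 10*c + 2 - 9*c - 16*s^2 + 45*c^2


(1) = 7*m^2 - 20*m + 12
(2) = m^2*(42*x + 14) + m*(60*x^2 + 101*x + 27) + 30*x^2 + 40*x + 10
(3) = -36*t^2 - 14*t + z^2 + z*(5*t - 3) + 2
(4) = -50*a^2 + a*(15*m - 80) - m^2 + 8*m
(5) = 126*c^3 + 154*c^2 + 28*c + s^2*(-72*c - 16) + s*(-486*c^2 - 90*c + 4)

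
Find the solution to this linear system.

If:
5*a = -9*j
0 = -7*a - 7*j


Then:
a = 0
j = 0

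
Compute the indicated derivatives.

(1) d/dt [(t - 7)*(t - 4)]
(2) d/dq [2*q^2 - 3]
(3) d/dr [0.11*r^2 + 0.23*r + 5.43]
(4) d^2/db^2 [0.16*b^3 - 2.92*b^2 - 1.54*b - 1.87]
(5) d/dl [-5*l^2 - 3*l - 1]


(1) = 2*t - 11
(2) = 4*q
(3) = 0.22*r + 0.23
(4) = 0.96*b - 5.84
(5) = -10*l - 3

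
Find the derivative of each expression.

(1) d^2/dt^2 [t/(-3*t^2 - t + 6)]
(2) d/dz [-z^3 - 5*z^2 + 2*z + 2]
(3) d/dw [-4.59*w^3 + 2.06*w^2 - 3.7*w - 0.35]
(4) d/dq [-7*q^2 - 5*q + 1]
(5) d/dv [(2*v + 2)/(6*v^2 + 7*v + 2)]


(1) = 2*(-t*(6*t + 1)^2 + (9*t + 1)*(3*t^2 + t - 6))/(3*t^2 + t - 6)^3
(2) = -3*z^2 - 10*z + 2
(3) = -13.77*w^2 + 4.12*w - 3.7
(4) = -14*q - 5
(5) = 2*(6*v^2 + 7*v - (v + 1)*(12*v + 7) + 2)/(6*v^2 + 7*v + 2)^2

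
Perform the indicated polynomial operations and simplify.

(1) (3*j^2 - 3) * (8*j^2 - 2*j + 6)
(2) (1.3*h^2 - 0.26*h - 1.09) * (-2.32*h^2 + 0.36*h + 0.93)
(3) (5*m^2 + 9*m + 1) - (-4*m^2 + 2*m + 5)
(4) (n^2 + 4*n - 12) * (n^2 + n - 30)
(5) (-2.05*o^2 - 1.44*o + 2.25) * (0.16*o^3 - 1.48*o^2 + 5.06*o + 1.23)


(1) = 24*j^4 - 6*j^3 - 6*j^2 + 6*j - 18
(2) = -3.016*h^4 + 1.0712*h^3 + 3.6442*h^2 - 0.6342*h - 1.0137
(3) = 9*m^2 + 7*m - 4
(4) = n^4 + 5*n^3 - 38*n^2 - 132*n + 360
(5) = -0.328*o^5 + 2.8036*o^4 - 7.8818*o^3 - 13.1379*o^2 + 9.6138*o + 2.7675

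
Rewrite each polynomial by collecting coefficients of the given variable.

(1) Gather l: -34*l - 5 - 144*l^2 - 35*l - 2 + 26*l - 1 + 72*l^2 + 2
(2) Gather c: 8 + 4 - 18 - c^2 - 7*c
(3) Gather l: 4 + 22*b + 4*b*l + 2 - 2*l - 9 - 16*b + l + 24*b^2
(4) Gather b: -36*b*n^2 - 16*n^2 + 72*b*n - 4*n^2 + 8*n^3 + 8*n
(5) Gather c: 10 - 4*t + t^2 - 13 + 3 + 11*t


(1) = -72*l^2 - 43*l - 6
(2) = -c^2 - 7*c - 6
(3) = 24*b^2 + 6*b + l*(4*b - 1) - 3
(4) = b*(-36*n^2 + 72*n) + 8*n^3 - 20*n^2 + 8*n
(5) = t^2 + 7*t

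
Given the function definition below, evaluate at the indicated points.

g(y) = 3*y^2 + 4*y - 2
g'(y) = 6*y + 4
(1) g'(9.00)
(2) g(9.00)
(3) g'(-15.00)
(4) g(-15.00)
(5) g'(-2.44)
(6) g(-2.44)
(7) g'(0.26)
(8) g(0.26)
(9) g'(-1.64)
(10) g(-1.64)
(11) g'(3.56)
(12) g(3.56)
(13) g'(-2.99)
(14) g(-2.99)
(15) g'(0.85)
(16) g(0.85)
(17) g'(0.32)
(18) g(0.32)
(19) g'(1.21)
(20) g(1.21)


(1) = 58.00
(2) = 277.00
(3) = -86.00
(4) = 613.00
(5) = -10.64
(6) = 6.10
(7) = 5.56
(8) = -0.76
(9) = -5.84
(10) = -0.49
(11) = 25.36
(12) = 50.26
(13) = -13.94
(14) = 12.86
(15) = 9.10
(16) = 3.57
(17) = 5.92
(18) = -0.41
(19) = 11.26
(20) = 7.23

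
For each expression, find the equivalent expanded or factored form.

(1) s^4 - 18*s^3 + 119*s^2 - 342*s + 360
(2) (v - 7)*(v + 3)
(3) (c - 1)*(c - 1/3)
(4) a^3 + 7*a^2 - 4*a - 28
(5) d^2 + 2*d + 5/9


(1) = (s - 6)*(s - 5)*(s - 4)*(s - 3)
(2) = v^2 - 4*v - 21
(3) = c^2 - 4*c/3 + 1/3
(4) = (a - 2)*(a + 2)*(a + 7)
(5) = (d + 1/3)*(d + 5/3)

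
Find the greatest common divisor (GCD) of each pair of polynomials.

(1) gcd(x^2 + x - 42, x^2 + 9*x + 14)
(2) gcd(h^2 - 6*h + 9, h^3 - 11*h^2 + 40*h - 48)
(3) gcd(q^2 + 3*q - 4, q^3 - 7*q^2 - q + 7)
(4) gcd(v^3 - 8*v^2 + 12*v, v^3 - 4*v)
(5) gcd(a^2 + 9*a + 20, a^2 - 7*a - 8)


(1) = x + 7
(2) = gcd((h - 3)^2, (h - 4)^2*(h - 3)) = h - 3
(3) = gcd((q - 1)*(q + 4), (q - 7)*(q - 1)*(q + 1)) = q - 1
(4) = v^2 - 2*v
(5) = gcd((a + 4)*(a + 5), (a - 8)*(a + 1)) = 1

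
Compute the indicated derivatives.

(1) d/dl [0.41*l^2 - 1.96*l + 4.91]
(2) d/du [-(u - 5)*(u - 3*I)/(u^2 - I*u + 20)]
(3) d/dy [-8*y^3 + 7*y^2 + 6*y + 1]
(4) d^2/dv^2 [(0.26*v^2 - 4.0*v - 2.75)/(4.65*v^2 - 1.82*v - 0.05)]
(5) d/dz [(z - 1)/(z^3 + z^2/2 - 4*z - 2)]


(1) = 0.82*l - 1.96
(2) = ((u - 5)*(u - 3*I)*(2*u - I) + (-2*u + 5 + 3*I)*(u^2 - I*u + 20))/(u^2 - I*u + 20)^2
(3) = -24*y^2 + 14*y + 6
(4) = (-168.57924*v^3 - 356.40855*v^2 + 134.0595*v - 18.76765)/(100.544625*v^6 - 118.05885*v^5 + 42.964605*v^4 - 3.489668*v^3 - 0.461985*v^2 - 0.01365*v - 0.000125)
(5) = 2*(2*z^3 + z^2 - 8*z - 2*(z - 1)*(3*z^2 + z - 4) - 4)/(2*z^3 + z^2 - 8*z - 4)^2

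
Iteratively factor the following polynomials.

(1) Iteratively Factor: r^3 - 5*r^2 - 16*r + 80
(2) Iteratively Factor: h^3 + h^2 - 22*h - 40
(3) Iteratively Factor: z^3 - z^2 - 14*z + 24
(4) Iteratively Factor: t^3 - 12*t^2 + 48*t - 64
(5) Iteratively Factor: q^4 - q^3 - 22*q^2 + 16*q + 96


(1) = (r + 4)*(r^2 - 9*r + 20) = (r - 5)*(r + 4)*(r - 4)
(2) = (h + 4)*(h^2 - 3*h - 10) = (h + 2)*(h + 4)*(h - 5)
(3) = (z - 2)*(z^2 + z - 12) = (z - 2)*(z + 4)*(z - 3)
(4) = (t - 4)*(t^2 - 8*t + 16) = (t - 4)^2*(t - 4)
(5) = (q - 4)*(q^3 + 3*q^2 - 10*q - 24) = (q - 4)*(q + 2)*(q^2 + q - 12) = (q - 4)*(q - 3)*(q + 2)*(q + 4)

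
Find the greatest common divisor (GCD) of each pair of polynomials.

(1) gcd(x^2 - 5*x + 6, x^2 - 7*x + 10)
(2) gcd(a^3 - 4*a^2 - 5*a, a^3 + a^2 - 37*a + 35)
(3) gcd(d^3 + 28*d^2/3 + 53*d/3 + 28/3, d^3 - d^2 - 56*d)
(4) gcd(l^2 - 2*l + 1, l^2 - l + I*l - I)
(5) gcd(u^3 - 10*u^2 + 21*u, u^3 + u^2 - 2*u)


(1) = x - 2
(2) = gcd(a*(a - 5)*(a + 1), (a - 5)*(a - 1)*(a + 7)) = a - 5
(3) = d + 7
(4) = l - 1
(5) = u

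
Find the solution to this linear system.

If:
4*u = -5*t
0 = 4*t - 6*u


Then:
t = 0
u = 0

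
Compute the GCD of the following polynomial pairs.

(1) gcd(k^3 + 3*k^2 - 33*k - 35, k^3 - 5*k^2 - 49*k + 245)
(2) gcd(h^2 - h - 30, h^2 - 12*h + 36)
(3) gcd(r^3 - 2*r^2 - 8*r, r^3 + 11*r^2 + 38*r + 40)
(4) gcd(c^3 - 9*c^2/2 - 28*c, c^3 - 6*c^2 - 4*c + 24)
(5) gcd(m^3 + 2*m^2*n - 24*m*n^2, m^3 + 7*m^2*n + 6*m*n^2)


(1) = k^2 + 2*k - 35
(2) = h - 6
(3) = r + 2
(4) = 1
(5) = m^2 + 6*m*n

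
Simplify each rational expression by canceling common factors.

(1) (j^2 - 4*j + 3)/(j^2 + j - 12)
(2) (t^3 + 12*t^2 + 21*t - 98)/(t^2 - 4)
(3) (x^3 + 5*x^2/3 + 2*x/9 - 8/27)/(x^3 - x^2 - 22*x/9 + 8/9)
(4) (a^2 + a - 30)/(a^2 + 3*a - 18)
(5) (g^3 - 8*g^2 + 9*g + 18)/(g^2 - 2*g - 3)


(1) = (j - 1)/(j + 4)
(2) = (t^2 + 14*t + 49)/(t + 2)
(3) = (3*x + 2)/(3*x - 6)
(4) = (a - 5)/(a - 3)
(5) = g - 6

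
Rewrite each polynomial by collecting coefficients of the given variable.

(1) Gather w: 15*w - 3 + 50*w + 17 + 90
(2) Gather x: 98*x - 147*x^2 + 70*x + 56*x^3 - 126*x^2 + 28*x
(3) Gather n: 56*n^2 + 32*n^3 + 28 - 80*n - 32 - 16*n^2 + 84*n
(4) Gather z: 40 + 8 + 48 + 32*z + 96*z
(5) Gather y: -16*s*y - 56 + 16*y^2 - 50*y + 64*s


(1) = 65*w + 104
(2) = 56*x^3 - 273*x^2 + 196*x
(3) = 32*n^3 + 40*n^2 + 4*n - 4
(4) = 128*z + 96
(5) = 64*s + 16*y^2 + y*(-16*s - 50) - 56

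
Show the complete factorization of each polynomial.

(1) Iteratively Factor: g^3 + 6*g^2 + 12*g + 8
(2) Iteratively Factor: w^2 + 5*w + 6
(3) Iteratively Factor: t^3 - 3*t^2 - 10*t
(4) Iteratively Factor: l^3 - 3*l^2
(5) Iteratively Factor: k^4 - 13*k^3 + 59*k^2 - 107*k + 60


(1) = (g + 2)*(g^2 + 4*g + 4) = (g + 2)^2*(g + 2)
(2) = (w + 3)*(w + 2)
(3) = (t + 2)*(t^2 - 5*t) = t*(t + 2)*(t - 5)
(4) = (l)*(l^2 - 3*l) = l^2*(l - 3)
(5) = (k - 1)*(k^3 - 12*k^2 + 47*k - 60) = (k - 5)*(k - 1)*(k^2 - 7*k + 12) = (k - 5)*(k - 4)*(k - 1)*(k - 3)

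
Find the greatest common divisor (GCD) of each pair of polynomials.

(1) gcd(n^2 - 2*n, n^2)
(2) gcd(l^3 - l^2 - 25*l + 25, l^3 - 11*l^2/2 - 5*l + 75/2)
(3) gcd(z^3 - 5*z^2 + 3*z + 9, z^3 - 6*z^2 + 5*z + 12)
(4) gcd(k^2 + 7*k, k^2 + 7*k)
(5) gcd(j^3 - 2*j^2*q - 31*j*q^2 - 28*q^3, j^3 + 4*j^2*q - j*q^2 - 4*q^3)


(1) = gcd(n*(n - 2), n^2) = n
(2) = l - 5
(3) = gcd((z - 3)^2*(z + 1), (z - 4)*(z - 3)*(z + 1)) = z^2 - 2*z - 3
(4) = gcd(k*(k + 7), k*(k + 7)) = k^2 + 7*k
(5) = gcd((j - 7*q)*(j + q)*(j + 4*q), (j - q)*(j + q)*(j + 4*q)) = j^2 + 5*j*q + 4*q^2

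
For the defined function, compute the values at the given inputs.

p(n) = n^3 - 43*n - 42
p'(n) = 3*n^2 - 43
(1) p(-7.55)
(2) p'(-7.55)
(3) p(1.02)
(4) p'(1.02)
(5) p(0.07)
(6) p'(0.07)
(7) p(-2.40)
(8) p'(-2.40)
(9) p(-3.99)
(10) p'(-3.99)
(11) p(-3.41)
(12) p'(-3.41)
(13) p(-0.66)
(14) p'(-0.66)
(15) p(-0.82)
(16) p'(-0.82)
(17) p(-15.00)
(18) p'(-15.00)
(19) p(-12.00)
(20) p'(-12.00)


(1) = -147.72
(2) = 128.01
(3) = -84.80
(4) = -39.88
(5) = -45.01
(6) = -42.99
(7) = 47.38
(8) = -25.72
(9) = 66.05
(10) = 4.76
(11) = 64.98
(12) = -8.12
(13) = -13.91
(14) = -41.69
(15) = -7.29
(16) = -40.98
(17) = -2772.00
(18) = 632.00
(19) = -1254.00
(20) = 389.00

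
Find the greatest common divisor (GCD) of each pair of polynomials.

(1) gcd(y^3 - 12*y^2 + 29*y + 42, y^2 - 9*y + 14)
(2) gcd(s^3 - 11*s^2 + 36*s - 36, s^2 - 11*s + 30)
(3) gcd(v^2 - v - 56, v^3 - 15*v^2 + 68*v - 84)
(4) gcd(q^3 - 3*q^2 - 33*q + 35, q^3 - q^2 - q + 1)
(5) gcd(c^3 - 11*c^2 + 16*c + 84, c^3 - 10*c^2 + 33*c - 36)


(1) = gcd((y - 7)*(y - 6)*(y + 1), (y - 7)*(y - 2)) = y - 7
(2) = gcd((s - 6)*(s - 3)*(s - 2), (s - 6)*(s - 5)) = s - 6
(3) = gcd((v - 8)*(v + 7), (v - 7)*(v - 6)*(v - 2)) = 1
(4) = gcd((q - 7)*(q - 1)*(q + 5), (q - 1)^2*(q + 1)) = q - 1
(5) = gcd((c - 7)*(c - 6)*(c + 2), (c - 4)*(c - 3)^2) = 1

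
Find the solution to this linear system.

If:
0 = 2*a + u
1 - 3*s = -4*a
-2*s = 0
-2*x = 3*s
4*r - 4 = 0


Then:
a = -1/4
r = 1
s = 0
u = 1/2
x = 0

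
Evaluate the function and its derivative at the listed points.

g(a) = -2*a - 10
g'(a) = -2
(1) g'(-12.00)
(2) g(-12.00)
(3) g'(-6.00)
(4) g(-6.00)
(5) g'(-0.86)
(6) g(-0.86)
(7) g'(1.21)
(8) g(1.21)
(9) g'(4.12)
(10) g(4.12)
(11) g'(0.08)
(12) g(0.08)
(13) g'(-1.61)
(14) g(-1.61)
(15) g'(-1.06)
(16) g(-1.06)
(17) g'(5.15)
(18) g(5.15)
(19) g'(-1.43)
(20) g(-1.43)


(1) = -2.00
(2) = 14.00
(3) = -2.00
(4) = 2.00
(5) = -2.00
(6) = -8.28
(7) = -2.00
(8) = -12.42
(9) = -2.00
(10) = -18.24
(11) = -2.00
(12) = -10.16
(13) = -2.00
(14) = -6.78
(15) = -2.00
(16) = -7.88
(17) = -2.00
(18) = -20.30
(19) = -2.00
(20) = -7.14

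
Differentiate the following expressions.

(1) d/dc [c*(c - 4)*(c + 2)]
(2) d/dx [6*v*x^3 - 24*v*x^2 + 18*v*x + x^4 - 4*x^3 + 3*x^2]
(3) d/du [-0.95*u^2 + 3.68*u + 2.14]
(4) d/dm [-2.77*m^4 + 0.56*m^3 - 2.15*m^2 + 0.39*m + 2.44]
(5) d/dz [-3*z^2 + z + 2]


(1) = 3*c^2 - 4*c - 8
(2) = 18*v*x^2 - 48*v*x + 18*v + 4*x^3 - 12*x^2 + 6*x
(3) = 3.68 - 1.9*u
(4) = -11.08*m^3 + 1.68*m^2 - 4.3*m + 0.39
(5) = 1 - 6*z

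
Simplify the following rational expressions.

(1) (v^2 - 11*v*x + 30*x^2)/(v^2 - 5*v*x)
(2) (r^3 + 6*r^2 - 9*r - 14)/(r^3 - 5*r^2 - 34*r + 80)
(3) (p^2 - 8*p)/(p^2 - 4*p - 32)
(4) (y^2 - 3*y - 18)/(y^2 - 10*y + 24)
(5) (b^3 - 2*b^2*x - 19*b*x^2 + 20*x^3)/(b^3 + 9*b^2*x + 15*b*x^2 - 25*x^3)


(1) = (v - 6*x)/v
(2) = (r^2 + 8*r + 7)/(r^2 - 3*r - 40)
(3) = p/(p + 4)
(4) = (y + 3)/(y - 4)
(5) = (b^2 - b*x - 20*x^2)/(b^2 + 10*b*x + 25*x^2)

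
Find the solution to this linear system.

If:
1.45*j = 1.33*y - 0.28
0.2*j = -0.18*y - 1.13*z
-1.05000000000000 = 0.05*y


Then:
j = -19.46
y = -21.00
z = 6.79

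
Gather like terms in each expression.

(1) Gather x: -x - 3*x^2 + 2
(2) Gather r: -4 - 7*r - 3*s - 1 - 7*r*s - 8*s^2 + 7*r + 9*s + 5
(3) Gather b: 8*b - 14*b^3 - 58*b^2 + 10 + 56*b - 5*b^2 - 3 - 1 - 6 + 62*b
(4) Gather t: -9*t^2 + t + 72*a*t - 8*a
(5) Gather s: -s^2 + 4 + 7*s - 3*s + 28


(1) = -3*x^2 - x + 2
(2) = -7*r*s - 8*s^2 + 6*s
(3) = -14*b^3 - 63*b^2 + 126*b
(4) = -8*a - 9*t^2 + t*(72*a + 1)
(5) = -s^2 + 4*s + 32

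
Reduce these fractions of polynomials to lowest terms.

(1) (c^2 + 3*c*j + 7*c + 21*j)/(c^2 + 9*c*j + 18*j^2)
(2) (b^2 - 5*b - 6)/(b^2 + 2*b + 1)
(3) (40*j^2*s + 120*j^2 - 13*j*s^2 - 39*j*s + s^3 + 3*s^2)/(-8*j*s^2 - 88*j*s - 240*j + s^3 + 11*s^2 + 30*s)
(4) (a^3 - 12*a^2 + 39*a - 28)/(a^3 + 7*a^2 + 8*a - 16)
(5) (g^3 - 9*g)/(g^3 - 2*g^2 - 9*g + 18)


(1) = (c + 7)/(c + 6*j)
(2) = (b - 6)/(b + 1)
(3) = (-5*j*s - 15*j + s^2 + 3*s)/(s^2 + 11*s + 30)
(4) = (a^2 - 11*a + 28)/(a^2 + 8*a + 16)
(5) = g/(g - 2)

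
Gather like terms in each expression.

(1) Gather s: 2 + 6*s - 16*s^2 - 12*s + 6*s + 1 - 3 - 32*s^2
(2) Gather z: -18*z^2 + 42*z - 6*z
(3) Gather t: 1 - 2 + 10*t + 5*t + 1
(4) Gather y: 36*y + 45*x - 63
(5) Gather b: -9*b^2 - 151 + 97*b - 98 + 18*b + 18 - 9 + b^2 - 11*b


(1) = -48*s^2
(2) = -18*z^2 + 36*z
(3) = 15*t
(4) = 45*x + 36*y - 63
(5) = -8*b^2 + 104*b - 240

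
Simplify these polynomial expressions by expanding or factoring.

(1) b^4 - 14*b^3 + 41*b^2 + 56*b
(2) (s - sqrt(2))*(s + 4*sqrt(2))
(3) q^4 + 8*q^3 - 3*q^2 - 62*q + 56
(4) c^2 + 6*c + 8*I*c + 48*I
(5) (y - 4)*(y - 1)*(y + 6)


(1) = b*(b - 8)*(b - 7)*(b + 1)
(2) = s^2 + 3*sqrt(2)*s - 8
(3) = (q - 2)*(q - 1)*(q + 4)*(q + 7)
(4) = (c + 6)*(c + 8*I)
(5) = y^3 + y^2 - 26*y + 24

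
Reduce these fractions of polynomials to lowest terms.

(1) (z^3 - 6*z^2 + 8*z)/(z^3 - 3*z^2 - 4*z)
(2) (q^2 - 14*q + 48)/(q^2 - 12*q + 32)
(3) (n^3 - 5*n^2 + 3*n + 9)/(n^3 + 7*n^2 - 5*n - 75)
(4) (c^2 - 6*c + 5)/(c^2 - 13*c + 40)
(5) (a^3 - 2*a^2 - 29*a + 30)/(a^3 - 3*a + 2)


(1) = (z - 2)/(z + 1)
(2) = (q - 6)/(q - 4)
(3) = (n^2 - 2*n - 3)/(n^2 + 10*n + 25)
(4) = (c - 1)/(c - 8)
(5) = (a^2 - a - 30)/(a^2 + a - 2)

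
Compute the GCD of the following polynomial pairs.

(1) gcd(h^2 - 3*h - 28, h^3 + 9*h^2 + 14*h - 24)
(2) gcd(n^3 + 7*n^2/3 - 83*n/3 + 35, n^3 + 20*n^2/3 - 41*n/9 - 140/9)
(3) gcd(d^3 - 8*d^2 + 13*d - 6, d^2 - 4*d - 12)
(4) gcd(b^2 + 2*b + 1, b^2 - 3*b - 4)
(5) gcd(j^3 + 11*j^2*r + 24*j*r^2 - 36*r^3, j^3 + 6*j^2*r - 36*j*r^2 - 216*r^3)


(1) = h + 4
(2) = n^2 + 16*n/3 - 35/3
(3) = gcd((d - 6)*(d - 1)^2, (d - 6)*(d + 2)) = d - 6
(4) = b + 1
(5) = gcd((j - r)*(j + 6*r)^2, (j - 6*r)*(j + 6*r)^2) = j^2 + 12*j*r + 36*r^2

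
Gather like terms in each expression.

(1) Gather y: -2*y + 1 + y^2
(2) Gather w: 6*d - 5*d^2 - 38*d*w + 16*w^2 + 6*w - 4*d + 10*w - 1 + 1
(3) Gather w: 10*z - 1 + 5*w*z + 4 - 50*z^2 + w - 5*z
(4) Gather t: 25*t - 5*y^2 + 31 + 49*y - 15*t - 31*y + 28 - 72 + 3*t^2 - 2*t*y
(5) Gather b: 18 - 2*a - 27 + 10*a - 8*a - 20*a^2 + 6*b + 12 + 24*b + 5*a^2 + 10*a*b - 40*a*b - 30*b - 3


(1) = y^2 - 2*y + 1
(2) = -5*d^2 + 2*d + 16*w^2 + w*(16 - 38*d)
(3) = w*(5*z + 1) - 50*z^2 + 5*z + 3
(4) = 3*t^2 + t*(10 - 2*y) - 5*y^2 + 18*y - 13
(5) = -15*a^2 - 30*a*b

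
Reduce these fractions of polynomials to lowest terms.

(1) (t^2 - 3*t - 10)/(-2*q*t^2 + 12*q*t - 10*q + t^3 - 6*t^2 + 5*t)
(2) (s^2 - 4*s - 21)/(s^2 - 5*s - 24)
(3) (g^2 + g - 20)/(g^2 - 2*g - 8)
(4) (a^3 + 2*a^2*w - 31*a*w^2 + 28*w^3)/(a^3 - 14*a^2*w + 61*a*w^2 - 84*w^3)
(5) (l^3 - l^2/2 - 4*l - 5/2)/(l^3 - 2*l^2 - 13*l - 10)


(1) = (-t - 2)/(2*q*t - 2*q - t^2 + t)
(2) = (s - 7)/(s - 8)
(3) = (g + 5)/(g + 2)
(4) = (a^2 + 6*a*w - 7*w^2)/(a^2 - 10*a*w + 21*w^2)
(5) = (2*l^2 - 3*l - 5)/(2*l^2 - 6*l - 20)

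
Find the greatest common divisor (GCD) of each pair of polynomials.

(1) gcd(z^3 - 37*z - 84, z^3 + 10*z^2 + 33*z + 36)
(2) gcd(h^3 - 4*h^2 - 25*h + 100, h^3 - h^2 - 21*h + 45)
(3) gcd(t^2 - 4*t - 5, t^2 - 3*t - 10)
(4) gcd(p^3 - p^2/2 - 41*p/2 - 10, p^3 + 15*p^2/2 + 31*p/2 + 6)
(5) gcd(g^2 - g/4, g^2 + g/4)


(1) = gcd((z - 7)*(z + 3)*(z + 4), (z + 3)^2*(z + 4)) = z^2 + 7*z + 12
(2) = gcd((h - 5)*(h - 4)*(h + 5), (h - 3)^2*(h + 5)) = h + 5
(3) = gcd((t - 5)*(t + 1), (t - 5)*(t + 2)) = t - 5
(4) = p^2 + 9*p/2 + 2
(5) = gcd(g*(g - 1/4), g*(g + 1/4)) = g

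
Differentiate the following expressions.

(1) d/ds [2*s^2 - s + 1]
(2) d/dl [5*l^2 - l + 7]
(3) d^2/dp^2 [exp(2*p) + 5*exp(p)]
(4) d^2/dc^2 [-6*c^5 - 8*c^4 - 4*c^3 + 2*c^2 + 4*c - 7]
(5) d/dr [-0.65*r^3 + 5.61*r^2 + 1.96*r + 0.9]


(1) = 4*s - 1
(2) = 10*l - 1
(3) = (4*exp(p) + 5)*exp(p)
(4) = -120*c^3 - 96*c^2 - 24*c + 4
(5) = -1.95*r^2 + 11.22*r + 1.96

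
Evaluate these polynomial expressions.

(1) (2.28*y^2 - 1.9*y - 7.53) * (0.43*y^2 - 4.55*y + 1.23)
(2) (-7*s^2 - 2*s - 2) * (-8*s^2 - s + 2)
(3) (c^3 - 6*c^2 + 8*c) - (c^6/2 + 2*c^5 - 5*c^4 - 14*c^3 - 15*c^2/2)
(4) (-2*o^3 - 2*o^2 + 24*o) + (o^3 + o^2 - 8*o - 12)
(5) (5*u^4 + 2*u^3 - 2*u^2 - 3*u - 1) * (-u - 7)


(1) = 0.9804*y^4 - 11.191*y^3 + 8.2115*y^2 + 31.9245*y - 9.2619
(2) = 56*s^4 + 23*s^3 + 4*s^2 - 2*s - 4
(3) = -c^6/2 - 2*c^5 + 5*c^4 + 15*c^3 + 3*c^2/2 + 8*c
(4) = -o^3 - o^2 + 16*o - 12
(5) = -5*u^5 - 37*u^4 - 12*u^3 + 17*u^2 + 22*u + 7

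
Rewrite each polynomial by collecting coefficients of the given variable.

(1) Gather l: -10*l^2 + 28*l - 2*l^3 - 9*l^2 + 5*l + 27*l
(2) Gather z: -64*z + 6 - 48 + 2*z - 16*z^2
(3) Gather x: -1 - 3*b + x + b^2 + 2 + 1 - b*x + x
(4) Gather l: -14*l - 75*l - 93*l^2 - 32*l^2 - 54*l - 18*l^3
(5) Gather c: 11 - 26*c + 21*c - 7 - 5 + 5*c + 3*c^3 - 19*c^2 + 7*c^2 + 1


(1) = -2*l^3 - 19*l^2 + 60*l
(2) = -16*z^2 - 62*z - 42
(3) = b^2 - 3*b + x*(2 - b) + 2
(4) = -18*l^3 - 125*l^2 - 143*l
(5) = 3*c^3 - 12*c^2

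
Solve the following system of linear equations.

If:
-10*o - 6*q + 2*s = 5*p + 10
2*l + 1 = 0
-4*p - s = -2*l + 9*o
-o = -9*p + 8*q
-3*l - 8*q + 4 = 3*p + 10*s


Then:
l = -1/2
o = 239/8274
p = -5357/8274
q = -12113/16548
s = 11003/8274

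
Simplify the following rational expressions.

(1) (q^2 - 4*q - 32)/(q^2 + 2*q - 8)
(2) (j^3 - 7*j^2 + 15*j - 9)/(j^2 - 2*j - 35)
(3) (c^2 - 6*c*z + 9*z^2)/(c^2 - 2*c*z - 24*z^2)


(1) = (q - 8)/(q - 2)
(2) = (j^3 - 7*j^2 + 15*j - 9)/(j^2 - 2*j - 35)
(3) = (-c^2 + 6*c*z - 9*z^2)/(-c^2 + 2*c*z + 24*z^2)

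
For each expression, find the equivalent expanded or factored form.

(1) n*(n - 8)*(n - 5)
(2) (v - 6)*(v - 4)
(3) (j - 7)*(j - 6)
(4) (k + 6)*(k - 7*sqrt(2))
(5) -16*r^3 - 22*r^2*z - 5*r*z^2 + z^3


(1) = n^3 - 13*n^2 + 40*n
(2) = v^2 - 10*v + 24
(3) = j^2 - 13*j + 42
(4) = k^2 - 7*sqrt(2)*k + 6*k - 42*sqrt(2)
(5) = (-8*r + z)*(r + z)*(2*r + z)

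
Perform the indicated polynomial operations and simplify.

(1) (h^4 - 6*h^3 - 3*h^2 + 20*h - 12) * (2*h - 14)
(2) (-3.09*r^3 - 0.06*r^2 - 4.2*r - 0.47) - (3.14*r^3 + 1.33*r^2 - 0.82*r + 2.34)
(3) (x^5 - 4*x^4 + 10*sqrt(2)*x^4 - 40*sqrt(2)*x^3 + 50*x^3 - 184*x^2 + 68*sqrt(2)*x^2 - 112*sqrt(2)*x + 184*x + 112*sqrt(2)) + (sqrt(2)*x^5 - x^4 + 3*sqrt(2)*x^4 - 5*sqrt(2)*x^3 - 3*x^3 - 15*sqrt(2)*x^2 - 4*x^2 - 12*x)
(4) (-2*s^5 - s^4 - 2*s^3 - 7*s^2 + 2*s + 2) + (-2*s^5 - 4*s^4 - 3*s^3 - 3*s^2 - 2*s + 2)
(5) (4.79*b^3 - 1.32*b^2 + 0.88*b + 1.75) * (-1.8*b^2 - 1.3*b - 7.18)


(1) = 2*h^5 - 26*h^4 + 78*h^3 + 82*h^2 - 304*h + 168
(2) = -6.23*r^3 - 1.39*r^2 - 3.38*r - 2.81
(3) = x^5 + sqrt(2)*x^5 - 5*x^4 + 13*sqrt(2)*x^4 - 45*sqrt(2)*x^3 + 47*x^3 - 188*x^2 + 53*sqrt(2)*x^2 - 112*sqrt(2)*x + 172*x + 112*sqrt(2)
(4) = -4*s^5 - 5*s^4 - 5*s^3 - 10*s^2 + 4
(5) = -8.622*b^5 - 3.851*b^4 - 34.2602*b^3 + 5.1836*b^2 - 8.5934*b - 12.565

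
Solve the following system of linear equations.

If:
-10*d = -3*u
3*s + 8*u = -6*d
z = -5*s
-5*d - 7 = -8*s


Then:
d = -63/829
s = 686/829
u = -210/829
z = -3430/829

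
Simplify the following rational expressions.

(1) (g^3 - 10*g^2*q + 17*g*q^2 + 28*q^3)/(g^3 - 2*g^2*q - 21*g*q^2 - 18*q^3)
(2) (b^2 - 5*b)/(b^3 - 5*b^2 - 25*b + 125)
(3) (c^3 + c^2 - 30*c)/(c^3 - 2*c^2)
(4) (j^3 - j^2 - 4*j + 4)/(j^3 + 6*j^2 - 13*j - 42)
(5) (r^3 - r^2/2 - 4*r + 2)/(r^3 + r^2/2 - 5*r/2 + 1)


(1) = (-g^2 + 11*g*q - 28*q^2)/(-g^2 + 3*g*q + 18*q^2)
(2) = b/(b^2 - 25)
(3) = (c^2 + c - 30)/(c^2 - 2*c)
(4) = (j^2 - 3*j + 2)/(j^2 + 4*j - 21)
(5) = (r - 2)/(r - 1)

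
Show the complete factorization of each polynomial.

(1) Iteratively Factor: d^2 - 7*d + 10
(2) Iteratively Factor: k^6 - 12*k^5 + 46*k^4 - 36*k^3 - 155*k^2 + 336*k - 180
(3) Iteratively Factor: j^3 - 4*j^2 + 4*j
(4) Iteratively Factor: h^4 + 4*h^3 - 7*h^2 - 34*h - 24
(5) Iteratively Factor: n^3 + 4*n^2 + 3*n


(1) = (d - 2)*(d - 5)
(2) = (k - 5)*(k^5 - 7*k^4 + 11*k^3 + 19*k^2 - 60*k + 36) = (k - 5)*(k - 2)*(k^4 - 5*k^3 + k^2 + 21*k - 18) = (k - 5)*(k - 3)*(k - 2)*(k^3 - 2*k^2 - 5*k + 6) = (k - 5)*(k - 3)^2*(k - 2)*(k^2 + k - 2) = (k - 5)*(k - 3)^2*(k - 2)*(k - 1)*(k + 2)
(3) = (j - 2)*(j^2 - 2*j) = (j - 2)^2*(j)
(4) = (h + 2)*(h^3 + 2*h^2 - 11*h - 12) = (h + 2)*(h + 4)*(h^2 - 2*h - 3) = (h + 1)*(h + 2)*(h + 4)*(h - 3)
(5) = (n)*(n^2 + 4*n + 3) = n*(n + 3)*(n + 1)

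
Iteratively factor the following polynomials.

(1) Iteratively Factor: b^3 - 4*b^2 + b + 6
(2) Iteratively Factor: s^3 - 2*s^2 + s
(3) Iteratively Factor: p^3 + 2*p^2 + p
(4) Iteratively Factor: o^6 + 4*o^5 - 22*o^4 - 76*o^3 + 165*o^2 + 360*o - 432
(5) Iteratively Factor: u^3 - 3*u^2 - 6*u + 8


(1) = (b - 3)*(b^2 - b - 2) = (b - 3)*(b - 2)*(b + 1)
(2) = (s)*(s^2 - 2*s + 1) = s*(s - 1)*(s - 1)
(3) = (p + 1)*(p^2 + p) = (p + 1)^2*(p)
(4) = (o - 3)*(o^5 + 7*o^4 - o^3 - 79*o^2 - 72*o + 144) = (o - 3)*(o + 3)*(o^4 + 4*o^3 - 13*o^2 - 40*o + 48) = (o - 3)*(o + 3)*(o + 4)*(o^3 - 13*o + 12) = (o - 3)*(o + 3)*(o + 4)^2*(o^2 - 4*o + 3) = (o - 3)^2*(o + 3)*(o + 4)^2*(o - 1)
(5) = (u - 1)*(u^2 - 2*u - 8) = (u - 1)*(u + 2)*(u - 4)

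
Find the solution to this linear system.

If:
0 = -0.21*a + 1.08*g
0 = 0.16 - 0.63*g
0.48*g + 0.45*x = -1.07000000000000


Then:
a = 1.31
g = 0.25
x = -2.65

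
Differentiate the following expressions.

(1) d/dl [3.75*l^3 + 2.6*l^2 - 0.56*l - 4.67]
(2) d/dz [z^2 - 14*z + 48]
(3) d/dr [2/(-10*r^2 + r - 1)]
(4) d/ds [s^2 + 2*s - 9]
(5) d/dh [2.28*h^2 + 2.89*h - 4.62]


(1) = 11.25*l^2 + 5.2*l - 0.56
(2) = 2*z - 14
(3) = 2*(20*r - 1)/(10*r^2 - r + 1)^2
(4) = 2*s + 2
(5) = 4.56*h + 2.89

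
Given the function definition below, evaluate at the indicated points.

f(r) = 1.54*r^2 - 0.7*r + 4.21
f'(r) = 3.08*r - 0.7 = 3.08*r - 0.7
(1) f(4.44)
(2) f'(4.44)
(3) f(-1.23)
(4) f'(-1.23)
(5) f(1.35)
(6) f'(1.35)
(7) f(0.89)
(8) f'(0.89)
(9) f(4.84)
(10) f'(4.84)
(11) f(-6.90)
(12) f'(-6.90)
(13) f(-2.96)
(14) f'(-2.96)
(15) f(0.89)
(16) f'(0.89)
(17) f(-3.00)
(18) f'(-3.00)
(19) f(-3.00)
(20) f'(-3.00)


(1) = 31.46
(2) = 12.98
(3) = 7.40
(4) = -4.49
(5) = 6.07
(6) = 3.46
(7) = 4.81
(8) = 2.04
(9) = 36.90
(10) = 14.21
(11) = 82.36
(12) = -21.95
(13) = 19.77
(14) = -9.82
(15) = 4.81
(16) = 2.04
(17) = 20.17
(18) = -9.94
(19) = 20.17
(20) = -9.94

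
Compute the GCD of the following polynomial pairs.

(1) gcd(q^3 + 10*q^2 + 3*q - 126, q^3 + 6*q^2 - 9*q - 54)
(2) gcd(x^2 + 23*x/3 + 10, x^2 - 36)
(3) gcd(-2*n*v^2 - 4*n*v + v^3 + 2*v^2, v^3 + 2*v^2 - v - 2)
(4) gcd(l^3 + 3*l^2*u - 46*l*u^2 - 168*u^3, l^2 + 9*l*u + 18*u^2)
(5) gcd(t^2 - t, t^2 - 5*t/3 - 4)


(1) = q^2 + 3*q - 18
(2) = gcd((x + 5/3)*(x + 6), (x - 6)*(x + 6)) = x + 6
(3) = gcd(v*(-2*n + v)*(v + 2), (v - 1)*(v + 1)*(v + 2)) = v + 2
(4) = gcd((l - 7*u)*(l + 4*u)*(l + 6*u), (l + 3*u)*(l + 6*u)) = l + 6*u
(5) = 1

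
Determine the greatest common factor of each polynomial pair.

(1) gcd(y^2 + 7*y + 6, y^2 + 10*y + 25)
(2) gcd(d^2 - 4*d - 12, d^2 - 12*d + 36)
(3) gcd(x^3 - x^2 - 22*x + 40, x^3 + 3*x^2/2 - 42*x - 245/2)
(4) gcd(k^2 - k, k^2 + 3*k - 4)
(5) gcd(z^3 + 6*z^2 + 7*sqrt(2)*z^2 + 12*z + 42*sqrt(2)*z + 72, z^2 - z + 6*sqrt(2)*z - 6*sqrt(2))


(1) = gcd((y + 1)*(y + 6), (y + 5)^2) = 1
(2) = d - 6
(3) = x + 5
(4) = k - 1
(5) = z + 6*sqrt(2)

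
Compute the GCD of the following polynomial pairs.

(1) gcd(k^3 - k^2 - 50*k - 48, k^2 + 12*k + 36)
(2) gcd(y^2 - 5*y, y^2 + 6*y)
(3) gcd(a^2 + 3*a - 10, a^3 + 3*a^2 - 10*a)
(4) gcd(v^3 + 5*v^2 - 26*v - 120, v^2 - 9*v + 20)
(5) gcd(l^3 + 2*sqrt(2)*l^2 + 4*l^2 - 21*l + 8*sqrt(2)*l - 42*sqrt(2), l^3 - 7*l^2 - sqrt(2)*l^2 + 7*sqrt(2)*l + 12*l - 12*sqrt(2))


(1) = k + 6
(2) = gcd(y*(y - 5), y*(y + 6)) = y
(3) = gcd((a - 2)*(a + 5), a*(a - 2)*(a + 5)) = a^2 + 3*a - 10
(4) = v - 5
(5) = gcd((l - 3)*(l + 7)*(l + 2*sqrt(2)), (l - 4)*(l - 3)*(l - sqrt(2))) = l - 3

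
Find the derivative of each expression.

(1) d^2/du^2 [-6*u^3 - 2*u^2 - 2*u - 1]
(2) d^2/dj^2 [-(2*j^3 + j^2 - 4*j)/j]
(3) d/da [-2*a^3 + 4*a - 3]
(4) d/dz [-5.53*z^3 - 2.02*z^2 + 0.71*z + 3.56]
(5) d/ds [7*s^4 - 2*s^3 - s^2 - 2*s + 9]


(1) = -36*u - 4
(2) = -4
(3) = 4 - 6*a^2
(4) = -16.59*z^2 - 4.04*z + 0.71
(5) = 28*s^3 - 6*s^2 - 2*s - 2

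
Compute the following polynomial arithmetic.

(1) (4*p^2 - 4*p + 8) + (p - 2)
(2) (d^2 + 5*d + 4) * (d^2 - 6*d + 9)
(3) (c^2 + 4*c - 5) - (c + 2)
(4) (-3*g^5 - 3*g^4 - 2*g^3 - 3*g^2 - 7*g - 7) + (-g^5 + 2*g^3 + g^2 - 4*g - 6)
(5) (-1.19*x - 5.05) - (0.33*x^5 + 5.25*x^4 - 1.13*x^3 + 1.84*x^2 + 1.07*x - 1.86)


(1) = 4*p^2 - 3*p + 6
(2) = d^4 - d^3 - 17*d^2 + 21*d + 36
(3) = c^2 + 3*c - 7
(4) = -4*g^5 - 3*g^4 - 2*g^2 - 11*g - 13
(5) = -0.33*x^5 - 5.25*x^4 + 1.13*x^3 - 1.84*x^2 - 2.26*x - 3.19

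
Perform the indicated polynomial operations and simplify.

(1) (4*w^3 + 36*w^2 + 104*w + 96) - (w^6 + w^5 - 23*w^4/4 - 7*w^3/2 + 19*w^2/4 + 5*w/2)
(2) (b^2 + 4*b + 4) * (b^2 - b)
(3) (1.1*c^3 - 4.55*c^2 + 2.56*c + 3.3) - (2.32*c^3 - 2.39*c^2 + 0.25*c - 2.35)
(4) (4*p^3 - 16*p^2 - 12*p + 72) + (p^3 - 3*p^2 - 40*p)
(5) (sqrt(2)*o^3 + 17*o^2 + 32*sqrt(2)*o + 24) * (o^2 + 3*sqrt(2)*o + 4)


(1) = -w^6 - w^5 + 23*w^4/4 + 15*w^3/2 + 125*w^2/4 + 203*w/2 + 96
(2) = b^4 + 3*b^3 - 4*b
(3) = -1.22*c^3 - 2.16*c^2 + 2.31*c + 5.65
(4) = 5*p^3 - 19*p^2 - 52*p + 72
(5) = sqrt(2)*o^5 + 23*o^4 + 87*sqrt(2)*o^3 + 284*o^2 + 200*sqrt(2)*o + 96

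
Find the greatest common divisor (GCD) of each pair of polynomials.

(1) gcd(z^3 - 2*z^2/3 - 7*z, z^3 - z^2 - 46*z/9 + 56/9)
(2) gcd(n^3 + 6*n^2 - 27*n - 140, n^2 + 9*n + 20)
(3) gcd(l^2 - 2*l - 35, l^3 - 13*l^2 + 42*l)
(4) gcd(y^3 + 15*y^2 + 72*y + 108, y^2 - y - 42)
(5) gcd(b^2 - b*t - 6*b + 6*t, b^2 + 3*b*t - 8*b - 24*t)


(1) = gcd(z*(z - 3)*(z + 7/3), (z - 2)*(z - 4/3)*(z + 7/3)) = z + 7/3
(2) = gcd((n - 5)*(n + 4)*(n + 7), (n + 4)*(n + 5)) = n + 4
(3) = l - 7
(4) = y + 6
(5) = 1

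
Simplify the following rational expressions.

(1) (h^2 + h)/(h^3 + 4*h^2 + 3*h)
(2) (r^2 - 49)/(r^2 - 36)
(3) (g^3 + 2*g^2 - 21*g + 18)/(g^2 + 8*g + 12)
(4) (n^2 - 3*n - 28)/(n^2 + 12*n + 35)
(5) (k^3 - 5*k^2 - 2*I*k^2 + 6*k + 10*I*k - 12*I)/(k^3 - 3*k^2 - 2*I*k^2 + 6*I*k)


(1) = 1/(h + 3)
(2) = (r^2 - 49)/(r^2 - 36)
(3) = (g^2 - 4*g + 3)/(g + 2)
(4) = (n^2 - 3*n - 28)/(n^2 + 12*n + 35)
(5) = (k - 2)/k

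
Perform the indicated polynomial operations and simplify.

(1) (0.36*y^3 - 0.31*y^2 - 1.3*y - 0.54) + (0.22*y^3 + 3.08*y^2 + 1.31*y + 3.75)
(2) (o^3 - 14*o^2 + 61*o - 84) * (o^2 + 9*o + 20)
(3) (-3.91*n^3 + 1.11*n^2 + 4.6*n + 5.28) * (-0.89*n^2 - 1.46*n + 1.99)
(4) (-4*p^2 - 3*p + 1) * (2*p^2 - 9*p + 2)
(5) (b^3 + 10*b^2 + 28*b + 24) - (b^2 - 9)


(1) = 0.58*y^3 + 2.77*y^2 + 0.01*y + 3.21
(2) = o^5 - 5*o^4 - 45*o^3 + 185*o^2 + 464*o - 1680
(3) = 3.4799*n^5 + 4.7207*n^4 - 13.4955*n^3 - 9.2063*n^2 + 1.4452*n + 10.5072
(4) = -8*p^4 + 30*p^3 + 21*p^2 - 15*p + 2
(5) = b^3 + 9*b^2 + 28*b + 33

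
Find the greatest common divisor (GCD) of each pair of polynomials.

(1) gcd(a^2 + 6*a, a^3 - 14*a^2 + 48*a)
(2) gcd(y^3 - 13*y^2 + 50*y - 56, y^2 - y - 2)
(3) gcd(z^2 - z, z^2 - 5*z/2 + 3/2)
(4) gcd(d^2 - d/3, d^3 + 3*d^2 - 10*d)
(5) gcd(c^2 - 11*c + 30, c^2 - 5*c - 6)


(1) = a
(2) = gcd((y - 7)*(y - 4)*(y - 2), (y - 2)*(y + 1)) = y - 2
(3) = z - 1
(4) = d
(5) = gcd((c - 6)*(c - 5), (c - 6)*(c + 1)) = c - 6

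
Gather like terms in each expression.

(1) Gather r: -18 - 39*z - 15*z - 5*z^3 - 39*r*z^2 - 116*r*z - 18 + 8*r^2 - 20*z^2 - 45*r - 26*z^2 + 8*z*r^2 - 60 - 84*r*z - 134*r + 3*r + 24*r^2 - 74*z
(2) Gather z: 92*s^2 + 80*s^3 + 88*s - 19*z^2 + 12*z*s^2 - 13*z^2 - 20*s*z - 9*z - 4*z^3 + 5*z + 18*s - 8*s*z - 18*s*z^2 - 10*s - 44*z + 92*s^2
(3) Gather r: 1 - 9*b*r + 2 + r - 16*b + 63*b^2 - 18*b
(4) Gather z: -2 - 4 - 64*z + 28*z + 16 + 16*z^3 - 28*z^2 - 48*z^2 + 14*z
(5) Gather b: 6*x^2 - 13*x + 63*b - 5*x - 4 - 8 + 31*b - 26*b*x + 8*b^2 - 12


(1) = r^2*(8*z + 32) + r*(-39*z^2 - 200*z - 176) - 5*z^3 - 46*z^2 - 128*z - 96
(2) = 80*s^3 + 184*s^2 + 96*s - 4*z^3 + z^2*(-18*s - 32) + z*(12*s^2 - 28*s - 48)
(3) = 63*b^2 - 34*b + r*(1 - 9*b) + 3
(4) = 16*z^3 - 76*z^2 - 22*z + 10
(5) = 8*b^2 + b*(94 - 26*x) + 6*x^2 - 18*x - 24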